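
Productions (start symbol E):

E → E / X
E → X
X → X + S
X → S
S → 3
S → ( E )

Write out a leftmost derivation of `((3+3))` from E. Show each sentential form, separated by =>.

E => X   [E → X]
X => S   [X → S]
S => (E)   [S → ( E )]
(E) => (X)   [E → X]
(X) => (S)   [X → S]
(S) => ((E))   [S → ( E )]
((E)) => ((X))   [E → X]
((X)) => ((X+S))   [X → X + S]
((X+S)) => ((S+S))   [X → S]
((S+S)) => ((3+S))   [S → 3]
((3+S)) => ((3+3))   [S → 3]

E => X => S => (E) => (X) => (S) => ((E)) => ((X)) => ((X+S)) => ((S+S)) => ((3+S)) => ((3+3))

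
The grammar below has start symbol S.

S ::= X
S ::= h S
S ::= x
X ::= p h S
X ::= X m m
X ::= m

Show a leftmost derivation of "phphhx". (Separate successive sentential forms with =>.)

S => X => phS => phX => phphS => phphhS => phphhx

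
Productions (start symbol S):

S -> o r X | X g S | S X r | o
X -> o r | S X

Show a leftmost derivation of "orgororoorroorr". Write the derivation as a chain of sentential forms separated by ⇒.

S ⇒ SXr   [S -> S X r]
SXr ⇒ XgSXr   [S -> X g S]
XgSXr ⇒ orgSXr   [X -> o r]
orgSXr ⇒ orgorXXr   [S -> o r X]
orgorXXr ⇒ orgororXr   [X -> o r]
orgororXr ⇒ orgororSXr   [X -> S X]
orgororSXr ⇒ orgororSXrXr   [S -> S X r]
orgororSXrXr ⇒ orgororoXrXr   [S -> o]
orgororoXrXr ⇒ orgororoorrXr   [X -> o r]
orgororoorrXr ⇒ orgororoorrSXr   [X -> S X]
orgororoorrSXr ⇒ orgororoorroXr   [S -> o]
orgororoorroXr ⇒ orgororoorroorr   [X -> o r]

S ⇒ SXr ⇒ XgSXr ⇒ orgSXr ⇒ orgorXXr ⇒ orgororXr ⇒ orgororSXr ⇒ orgororSXrXr ⇒ orgororoXrXr ⇒ orgororoorrXr ⇒ orgororoorrSXr ⇒ orgororoorroXr ⇒ orgororoorroorr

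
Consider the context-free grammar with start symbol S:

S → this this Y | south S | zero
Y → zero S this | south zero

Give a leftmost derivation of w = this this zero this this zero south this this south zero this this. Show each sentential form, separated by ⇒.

S ⇒ this this Y   [S → this this Y]
this this Y ⇒ this this zero S this   [Y → zero S this]
this this zero S this ⇒ this this zero this this Y this   [S → this this Y]
this this zero this this Y this ⇒ this this zero this this zero S this this   [Y → zero S this]
this this zero this this zero S this this ⇒ this this zero this this zero south S this this   [S → south S]
this this zero this this zero south S this this ⇒ this this zero this this zero south this this Y this this   [S → this this Y]
this this zero this this zero south this this Y this this ⇒ this this zero this this zero south this this south zero this this   [Y → south zero]

S ⇒ this this Y ⇒ this this zero S this ⇒ this this zero this this Y this ⇒ this this zero this this zero S this this ⇒ this this zero this this zero south S this this ⇒ this this zero this this zero south this this Y this this ⇒ this this zero this this zero south this this south zero this this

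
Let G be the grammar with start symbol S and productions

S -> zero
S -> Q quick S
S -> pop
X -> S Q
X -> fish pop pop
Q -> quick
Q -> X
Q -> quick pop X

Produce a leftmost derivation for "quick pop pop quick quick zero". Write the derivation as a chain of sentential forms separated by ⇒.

S ⇒ Q quick S   [S -> Q quick S]
Q quick S ⇒ quick pop X quick S   [Q -> quick pop X]
quick pop X quick S ⇒ quick pop S Q quick S   [X -> S Q]
quick pop S Q quick S ⇒ quick pop pop Q quick S   [S -> pop]
quick pop pop Q quick S ⇒ quick pop pop quick quick S   [Q -> quick]
quick pop pop quick quick S ⇒ quick pop pop quick quick zero   [S -> zero]

S ⇒ Q quick S ⇒ quick pop X quick S ⇒ quick pop S Q quick S ⇒ quick pop pop Q quick S ⇒ quick pop pop quick quick S ⇒ quick pop pop quick quick zero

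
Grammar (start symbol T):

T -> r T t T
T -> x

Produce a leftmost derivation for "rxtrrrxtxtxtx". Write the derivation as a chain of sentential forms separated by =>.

T => rTtT   [T -> r T t T]
rTtT => rxtT   [T -> x]
rxtT => rxtrTtT   [T -> r T t T]
rxtrTtT => rxtrrTtTtT   [T -> r T t T]
rxtrrTtTtT => rxtrrrTtTtTtT   [T -> r T t T]
rxtrrrTtTtTtT => rxtrrrxtTtTtT   [T -> x]
rxtrrrxtTtTtT => rxtrrrxtxtTtT   [T -> x]
rxtrrrxtxtTtT => rxtrrrxtxtxtT   [T -> x]
rxtrrrxtxtxtT => rxtrrrxtxtxtx   [T -> x]

T=>rTtT=>rxtT=>rxtrTtT=>rxtrrTtTtT=>rxtrrrTtTtTtT=>rxtrrrxtTtTtT=>rxtrrrxtxtTtT=>rxtrrrxtxtxtT=>rxtrrrxtxtxtx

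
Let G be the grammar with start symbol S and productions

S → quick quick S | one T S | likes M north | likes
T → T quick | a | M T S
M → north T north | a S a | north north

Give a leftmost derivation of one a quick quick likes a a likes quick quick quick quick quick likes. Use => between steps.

S => one T S => one T quick S => one T quick quick S => one T quick quick quick S => one M T S quick quick quick S => one a S a T S quick quick quick S => one a quick quick S a T S quick quick quick S => one a quick quick likes a T S quick quick quick S => one a quick quick likes a a S quick quick quick S => one a quick quick likes a a likes quick quick quick S => one a quick quick likes a a likes quick quick quick quick quick S => one a quick quick likes a a likes quick quick quick quick quick likes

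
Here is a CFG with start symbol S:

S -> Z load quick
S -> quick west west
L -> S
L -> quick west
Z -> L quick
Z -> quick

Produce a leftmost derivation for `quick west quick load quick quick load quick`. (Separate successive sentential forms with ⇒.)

S ⇒ Z load quick   [S -> Z load quick]
Z load quick ⇒ L quick load quick   [Z -> L quick]
L quick load quick ⇒ S quick load quick   [L -> S]
S quick load quick ⇒ Z load quick quick load quick   [S -> Z load quick]
Z load quick quick load quick ⇒ L quick load quick quick load quick   [Z -> L quick]
L quick load quick quick load quick ⇒ quick west quick load quick quick load quick   [L -> quick west]

S ⇒ Z load quick ⇒ L quick load quick ⇒ S quick load quick ⇒ Z load quick quick load quick ⇒ L quick load quick quick load quick ⇒ quick west quick load quick quick load quick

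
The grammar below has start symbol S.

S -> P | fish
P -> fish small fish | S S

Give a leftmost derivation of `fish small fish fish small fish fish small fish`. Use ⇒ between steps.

S ⇒ P ⇒ S S ⇒ P S ⇒ fish small fish S ⇒ fish small fish P ⇒ fish small fish S S ⇒ fish small fish P S ⇒ fish small fish fish small fish S ⇒ fish small fish fish small fish P ⇒ fish small fish fish small fish fish small fish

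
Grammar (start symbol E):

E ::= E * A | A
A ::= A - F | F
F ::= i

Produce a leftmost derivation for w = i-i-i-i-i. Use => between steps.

E=>A=>A-F=>A-F-F=>A-F-F-F=>A-F-F-F-F=>F-F-F-F-F=>i-F-F-F-F=>i-i-F-F-F=>i-i-i-F-F=>i-i-i-i-F=>i-i-i-i-i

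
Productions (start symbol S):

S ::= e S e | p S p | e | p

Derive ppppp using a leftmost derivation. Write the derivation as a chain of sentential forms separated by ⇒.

S ⇒ pSp ⇒ ppSpp ⇒ ppppp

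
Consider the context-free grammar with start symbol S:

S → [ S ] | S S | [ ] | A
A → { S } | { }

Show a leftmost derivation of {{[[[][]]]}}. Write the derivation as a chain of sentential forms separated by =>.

S=>A=>{S}=>{A}=>{{S}}=>{{[S]}}=>{{[[S]]}}=>{{[[SS]]}}=>{{[[[]S]]}}=>{{[[[][]]]}}

S => A   [S → A]
A => {S}   [A → { S }]
{S} => {A}   [S → A]
{A} => {{S}}   [A → { S }]
{{S}} => {{[S]}}   [S → [ S ]]
{{[S]}} => {{[[S]]}}   [S → [ S ]]
{{[[S]]}} => {{[[SS]]}}   [S → S S]
{{[[SS]]}} => {{[[[]S]]}}   [S → [ ]]
{{[[[]S]]}} => {{[[[][]]]}}   [S → [ ]]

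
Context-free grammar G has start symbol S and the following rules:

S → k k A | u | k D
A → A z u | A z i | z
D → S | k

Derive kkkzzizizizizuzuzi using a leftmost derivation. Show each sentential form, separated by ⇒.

S⇒kD⇒kS⇒kkkA⇒kkkAzi⇒kkkAzuzi⇒kkkAzuzuzi⇒kkkAzizuzuzi⇒kkkAzizizuzuzi⇒kkkAzizizizuzuzi⇒kkkAzizizizizuzuzi⇒kkkzzizizizizuzuzi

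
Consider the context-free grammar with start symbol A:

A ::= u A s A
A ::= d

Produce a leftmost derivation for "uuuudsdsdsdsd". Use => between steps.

A=>uAsA=>uuAsAsA=>uuuAsAsAsA=>uuuuAsAsAsAsA=>uuuudsAsAsAsA=>uuuudsdsAsAsA=>uuuudsdsdsAsA=>uuuudsdsdsdsA=>uuuudsdsdsdsd

A => uAsA   [A ::= u A s A]
uAsA => uuAsAsA   [A ::= u A s A]
uuAsAsA => uuuAsAsAsA   [A ::= u A s A]
uuuAsAsAsA => uuuuAsAsAsAsA   [A ::= u A s A]
uuuuAsAsAsAsA => uuuudsAsAsAsA   [A ::= d]
uuuudsAsAsAsA => uuuudsdsAsAsA   [A ::= d]
uuuudsdsAsAsA => uuuudsdsdsAsA   [A ::= d]
uuuudsdsdsAsA => uuuudsdsdsdsA   [A ::= d]
uuuudsdsdsdsA => uuuudsdsdsdsd   [A ::= d]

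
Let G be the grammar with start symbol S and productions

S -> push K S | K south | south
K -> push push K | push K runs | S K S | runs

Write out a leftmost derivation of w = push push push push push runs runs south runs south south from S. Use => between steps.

S => push K S   [S -> push K S]
push K S => push S K S S   [K -> S K S]
push S K S S => push push K S K S S   [S -> push K S]
push push K S K S S => push push push K runs S K S S   [K -> push K runs]
push push push K runs S K S S => push push push push push K runs S K S S   [K -> push push K]
push push push push push K runs S K S S => push push push push push runs runs S K S S   [K -> runs]
push push push push push runs runs S K S S => push push push push push runs runs south K S S   [S -> south]
push push push push push runs runs south K S S => push push push push push runs runs south runs S S   [K -> runs]
push push push push push runs runs south runs S S => push push push push push runs runs south runs south S   [S -> south]
push push push push push runs runs south runs south S => push push push push push runs runs south runs south south   [S -> south]

S => push K S => push S K S S => push push K S K S S => push push push K runs S K S S => push push push push push K runs S K S S => push push push push push runs runs S K S S => push push push push push runs runs south K S S => push push push push push runs runs south runs S S => push push push push push runs runs south runs south S => push push push push push runs runs south runs south south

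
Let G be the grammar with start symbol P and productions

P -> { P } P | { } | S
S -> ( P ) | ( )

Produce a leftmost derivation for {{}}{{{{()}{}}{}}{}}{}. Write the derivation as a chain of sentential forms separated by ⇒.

P ⇒ {P}P   [P -> { P } P]
{P}P ⇒ {{}}P   [P -> { }]
{{}}P ⇒ {{}}{P}P   [P -> { P } P]
{{}}{P}P ⇒ {{}}{{P}P}P   [P -> { P } P]
{{}}{{P}P}P ⇒ {{}}{{{P}P}P}P   [P -> { P } P]
{{}}{{{P}P}P}P ⇒ {{}}{{{{P}P}P}P}P   [P -> { P } P]
{{}}{{{{P}P}P}P}P ⇒ {{}}{{{{S}P}P}P}P   [P -> S]
{{}}{{{{S}P}P}P}P ⇒ {{}}{{{{()}P}P}P}P   [S -> ( )]
{{}}{{{{()}P}P}P}P ⇒ {{}}{{{{()}{}}P}P}P   [P -> { }]
{{}}{{{{()}{}}P}P}P ⇒ {{}}{{{{()}{}}{}}P}P   [P -> { }]
{{}}{{{{()}{}}{}}P}P ⇒ {{}}{{{{()}{}}{}}{}}P   [P -> { }]
{{}}{{{{()}{}}{}}{}}P ⇒ {{}}{{{{()}{}}{}}{}}{}   [P -> { }]

P⇒{P}P⇒{{}}P⇒{{}}{P}P⇒{{}}{{P}P}P⇒{{}}{{{P}P}P}P⇒{{}}{{{{P}P}P}P}P⇒{{}}{{{{S}P}P}P}P⇒{{}}{{{{()}P}P}P}P⇒{{}}{{{{()}{}}P}P}P⇒{{}}{{{{()}{}}{}}P}P⇒{{}}{{{{()}{}}{}}{}}P⇒{{}}{{{{()}{}}{}}{}}{}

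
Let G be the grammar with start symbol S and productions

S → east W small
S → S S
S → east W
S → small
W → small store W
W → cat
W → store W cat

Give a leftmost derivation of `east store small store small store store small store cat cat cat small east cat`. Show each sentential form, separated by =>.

S => S S   [S → S S]
S S => east W S   [S → east W]
east W S => east store W cat S   [W → store W cat]
east store W cat S => east store small store W cat S   [W → small store W]
east store small store W cat S => east store small store small store W cat S   [W → small store W]
east store small store small store W cat S => east store small store small store store W cat cat S   [W → store W cat]
east store small store small store store W cat cat S => east store small store small store store small store W cat cat S   [W → small store W]
east store small store small store store small store W cat cat S => east store small store small store store small store cat cat cat S   [W → cat]
east store small store small store store small store cat cat cat S => east store small store small store store small store cat cat cat S S   [S → S S]
east store small store small store store small store cat cat cat S S => east store small store small store store small store cat cat cat small S   [S → small]
east store small store small store store small store cat cat cat small S => east store small store small store store small store cat cat cat small east W   [S → east W]
east store small store small store store small store cat cat cat small east W => east store small store small store store small store cat cat cat small east cat   [W → cat]

S => S S => east W S => east store W cat S => east store small store W cat S => east store small store small store W cat S => east store small store small store store W cat cat S => east store small store small store store small store W cat cat S => east store small store small store store small store cat cat cat S => east store small store small store store small store cat cat cat S S => east store small store small store store small store cat cat cat small S => east store small store small store store small store cat cat cat small east W => east store small store small store store small store cat cat cat small east cat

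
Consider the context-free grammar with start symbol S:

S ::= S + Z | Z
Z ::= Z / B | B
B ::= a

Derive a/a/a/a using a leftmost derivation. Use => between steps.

S => Z   [S ::= Z]
Z => Z/B   [Z ::= Z / B]
Z/B => Z/B/B   [Z ::= Z / B]
Z/B/B => Z/B/B/B   [Z ::= Z / B]
Z/B/B/B => B/B/B/B   [Z ::= B]
B/B/B/B => a/B/B/B   [B ::= a]
a/B/B/B => a/a/B/B   [B ::= a]
a/a/B/B => a/a/a/B   [B ::= a]
a/a/a/B => a/a/a/a   [B ::= a]

S => Z => Z/B => Z/B/B => Z/B/B/B => B/B/B/B => a/B/B/B => a/a/B/B => a/a/a/B => a/a/a/a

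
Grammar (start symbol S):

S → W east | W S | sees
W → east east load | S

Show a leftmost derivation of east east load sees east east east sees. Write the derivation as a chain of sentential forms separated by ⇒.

S ⇒ W S   [S → W S]
W S ⇒ east east load S   [W → east east load]
east east load S ⇒ east east load W S   [S → W S]
east east load W S ⇒ east east load S S   [W → S]
east east load S S ⇒ east east load W east S   [S → W east]
east east load W east S ⇒ east east load S east S   [W → S]
east east load S east S ⇒ east east load W east east S   [S → W east]
east east load W east east S ⇒ east east load S east east S   [W → S]
east east load S east east S ⇒ east east load W east east east S   [S → W east]
east east load W east east east S ⇒ east east load S east east east S   [W → S]
east east load S east east east S ⇒ east east load sees east east east S   [S → sees]
east east load sees east east east S ⇒ east east load sees east east east sees   [S → sees]

S ⇒ W S ⇒ east east load S ⇒ east east load W S ⇒ east east load S S ⇒ east east load W east S ⇒ east east load S east S ⇒ east east load W east east S ⇒ east east load S east east S ⇒ east east load W east east east S ⇒ east east load S east east east S ⇒ east east load sees east east east S ⇒ east east load sees east east east sees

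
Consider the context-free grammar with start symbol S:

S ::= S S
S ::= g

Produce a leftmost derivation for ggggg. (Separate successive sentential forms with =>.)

S => SS => SSS => SSSS => SSSSS => gSSSS => ggSSS => gggSS => ggggS => ggggg

S => SS   [S ::= S S]
SS => SSS   [S ::= S S]
SSS => SSSS   [S ::= S S]
SSSS => SSSSS   [S ::= S S]
SSSSS => gSSSS   [S ::= g]
gSSSS => ggSSS   [S ::= g]
ggSSS => gggSS   [S ::= g]
gggSS => ggggS   [S ::= g]
ggggS => ggggg   [S ::= g]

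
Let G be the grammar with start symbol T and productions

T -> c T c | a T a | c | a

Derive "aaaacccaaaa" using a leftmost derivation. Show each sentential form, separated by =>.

T => aTa   [T -> a T a]
aTa => aaTaa   [T -> a T a]
aaTaa => aaaTaaa   [T -> a T a]
aaaTaaa => aaaaTaaaa   [T -> a T a]
aaaaTaaaa => aaaacTcaaaa   [T -> c T c]
aaaacTcaaaa => aaaacccaaaa   [T -> c]

T => aTa => aaTaa => aaaTaaa => aaaaTaaaa => aaaacTcaaaa => aaaacccaaaa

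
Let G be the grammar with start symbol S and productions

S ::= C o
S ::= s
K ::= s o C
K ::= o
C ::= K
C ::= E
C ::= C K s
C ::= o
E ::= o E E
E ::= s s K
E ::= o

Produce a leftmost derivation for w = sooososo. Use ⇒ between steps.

S ⇒ Co   [S ::= C o]
Co ⇒ CKso   [C ::= C K s]
CKso ⇒ KKso   [C ::= K]
KKso ⇒ soCKso   [K ::= s o C]
soCKso ⇒ soCKsKso   [C ::= C K s]
soCKsKso ⇒ soKKsKso   [C ::= K]
soKKsKso ⇒ sooKsKso   [K ::= o]
sooKsKso ⇒ sooosKso   [K ::= o]
sooosKso ⇒ sooososo   [K ::= o]

S ⇒ Co ⇒ CKso ⇒ KKso ⇒ soCKso ⇒ soCKsKso ⇒ soKKsKso ⇒ sooKsKso ⇒ sooosKso ⇒ sooososo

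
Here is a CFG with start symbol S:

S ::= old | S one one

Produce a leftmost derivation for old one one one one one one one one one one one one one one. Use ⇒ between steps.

S ⇒ S one one ⇒ S one one one one ⇒ S one one one one one one ⇒ S one one one one one one one one ⇒ S one one one one one one one one one one ⇒ S one one one one one one one one one one one one ⇒ S one one one one one one one one one one one one one one ⇒ old one one one one one one one one one one one one one one

S ⇒ S one one   [S ::= S one one]
S one one ⇒ S one one one one   [S ::= S one one]
S one one one one ⇒ S one one one one one one   [S ::= S one one]
S one one one one one one ⇒ S one one one one one one one one   [S ::= S one one]
S one one one one one one one one ⇒ S one one one one one one one one one one   [S ::= S one one]
S one one one one one one one one one one ⇒ S one one one one one one one one one one one one   [S ::= S one one]
S one one one one one one one one one one one one ⇒ S one one one one one one one one one one one one one one   [S ::= S one one]
S one one one one one one one one one one one one one one ⇒ old one one one one one one one one one one one one one one   [S ::= old]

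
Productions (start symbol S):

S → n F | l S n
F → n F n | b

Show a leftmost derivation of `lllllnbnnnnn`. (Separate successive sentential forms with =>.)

S => lSn => llSnn => lllSnnn => llllSnnnn => lllllSnnnnn => lllllnFnnnnn => lllllnbnnnnn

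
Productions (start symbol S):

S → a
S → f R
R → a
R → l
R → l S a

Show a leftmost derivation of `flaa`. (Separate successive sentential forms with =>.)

S => fR => flSa => flaa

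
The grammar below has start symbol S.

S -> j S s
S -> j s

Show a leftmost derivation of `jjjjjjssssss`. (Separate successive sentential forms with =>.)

S => jSs => jjSss => jjjSsss => jjjjSssss => jjjjjSsssss => jjjjjjssssss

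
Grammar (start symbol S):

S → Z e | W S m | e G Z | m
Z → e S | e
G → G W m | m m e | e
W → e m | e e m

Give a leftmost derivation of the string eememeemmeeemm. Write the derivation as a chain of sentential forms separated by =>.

S => WSm   [S → W S m]
WSm => eemSm   [W → e e m]
eemSm => eemWSmm   [S → W S m]
eemWSmm => eememSmm   [W → e m]
eememSmm => eememZemm   [S → Z e]
eememZemm => eememeSemm   [Z → e S]
eememeSemm => eememeeGZemm   [S → e G Z]
eememeeGZemm => eememeemmeZemm   [G → m m e]
eememeemmeZemm => eememeemmeeemm   [Z → e]

S=>WSm=>eemSm=>eemWSmm=>eememSmm=>eememZemm=>eememeSemm=>eememeeGZemm=>eememeemmeZemm=>eememeemmeeemm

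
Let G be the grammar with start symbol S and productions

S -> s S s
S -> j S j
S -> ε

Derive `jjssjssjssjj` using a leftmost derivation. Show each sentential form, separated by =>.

S => jSj   [S -> j S j]
jSj => jjSjj   [S -> j S j]
jjSjj => jjsSsjj   [S -> s S s]
jjsSsjj => jjssSssjj   [S -> s S s]
jjssSssjj => jjssjSjssjj   [S -> j S j]
jjssjSjssjj => jjssjsSsjssjj   [S -> s S s]
jjssjsSsjssjj => jjssjssjssjj   [S -> ε]

S=>jSj=>jjSjj=>jjsSsjj=>jjssSssjj=>jjssjSjssjj=>jjssjsSsjssjj=>jjssjssjssjj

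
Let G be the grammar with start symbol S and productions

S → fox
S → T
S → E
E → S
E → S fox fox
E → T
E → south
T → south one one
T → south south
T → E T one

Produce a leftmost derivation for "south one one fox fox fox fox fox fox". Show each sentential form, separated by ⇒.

S ⇒ E ⇒ S fox fox ⇒ E fox fox ⇒ S fox fox fox fox ⇒ E fox fox fox fox ⇒ S fox fox fox fox fox fox ⇒ E fox fox fox fox fox fox ⇒ T fox fox fox fox fox fox ⇒ south one one fox fox fox fox fox fox

S ⇒ E   [S → E]
E ⇒ S fox fox   [E → S fox fox]
S fox fox ⇒ E fox fox   [S → E]
E fox fox ⇒ S fox fox fox fox   [E → S fox fox]
S fox fox fox fox ⇒ E fox fox fox fox   [S → E]
E fox fox fox fox ⇒ S fox fox fox fox fox fox   [E → S fox fox]
S fox fox fox fox fox fox ⇒ E fox fox fox fox fox fox   [S → E]
E fox fox fox fox fox fox ⇒ T fox fox fox fox fox fox   [E → T]
T fox fox fox fox fox fox ⇒ south one one fox fox fox fox fox fox   [T → south one one]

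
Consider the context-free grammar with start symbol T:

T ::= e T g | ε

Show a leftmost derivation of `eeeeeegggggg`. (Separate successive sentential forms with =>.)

T => eTg => eeTgg => eeeTggg => eeeeTgggg => eeeeeTggggg => eeeeeeTgggggg => eeeeeegggggg

T => eTg   [T ::= e T g]
eTg => eeTgg   [T ::= e T g]
eeTgg => eeeTggg   [T ::= e T g]
eeeTggg => eeeeTgggg   [T ::= e T g]
eeeeTgggg => eeeeeTggggg   [T ::= e T g]
eeeeeTggggg => eeeeeeTgggggg   [T ::= e T g]
eeeeeeTgggggg => eeeeeegggggg   [T ::= ε]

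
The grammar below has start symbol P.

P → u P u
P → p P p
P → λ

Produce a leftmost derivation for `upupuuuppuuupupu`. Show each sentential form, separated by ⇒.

P ⇒ uPu ⇒ upPpu ⇒ upuPupu ⇒ upupPpupu ⇒ upupuPupupu ⇒ upupuuPuupupu ⇒ upupuuuPuuupupu ⇒ upupuuupPpuuupupu ⇒ upupuuuppuuupupu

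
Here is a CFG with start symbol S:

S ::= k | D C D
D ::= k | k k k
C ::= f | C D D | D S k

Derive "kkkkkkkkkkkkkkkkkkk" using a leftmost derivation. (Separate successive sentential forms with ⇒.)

S ⇒ DCD   [S ::= D C D]
DCD ⇒ kCD   [D ::= k]
kCD ⇒ kCDDD   [C ::= C D D]
kCDDD ⇒ kCDDDDD   [C ::= C D D]
kCDDDDD ⇒ kDSkDDDDD   [C ::= D S k]
kDSkDDDDD ⇒ kkkkSkDDDDD   [D ::= k k k]
kkkkSkDDDDD ⇒ kkkkkkDDDDD   [S ::= k]
kkkkkkDDDDD ⇒ kkkkkkkkkDDDD   [D ::= k k k]
kkkkkkkkkDDDD ⇒ kkkkkkkkkkkkDDD   [D ::= k k k]
kkkkkkkkkkkkDDD ⇒ kkkkkkkkkkkkkkkDD   [D ::= k k k]
kkkkkkkkkkkkkkkDD ⇒ kkkkkkkkkkkkkkkkD   [D ::= k]
kkkkkkkkkkkkkkkkD ⇒ kkkkkkkkkkkkkkkkkkk   [D ::= k k k]

S ⇒ DCD ⇒ kCD ⇒ kCDDD ⇒ kCDDDDD ⇒ kDSkDDDDD ⇒ kkkkSkDDDDD ⇒ kkkkkkDDDDD ⇒ kkkkkkkkkDDDD ⇒ kkkkkkkkkkkkDDD ⇒ kkkkkkkkkkkkkkkDD ⇒ kkkkkkkkkkkkkkkkD ⇒ kkkkkkkkkkkkkkkkkkk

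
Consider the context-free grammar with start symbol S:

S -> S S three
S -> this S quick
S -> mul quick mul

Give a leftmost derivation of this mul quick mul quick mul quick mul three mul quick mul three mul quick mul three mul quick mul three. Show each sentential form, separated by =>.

S => S S three   [S -> S S three]
S S three => S S three S three   [S -> S S three]
S S three S three => S S three S three S three   [S -> S S three]
S S three S three S three => S S three S three S three S three   [S -> S S three]
S S three S three S three S three => this S quick S three S three S three S three   [S -> this S quick]
this S quick S three S three S three S three => this mul quick mul quick S three S three S three S three   [S -> mul quick mul]
this mul quick mul quick S three S three S three S three => this mul quick mul quick mul quick mul three S three S three S three   [S -> mul quick mul]
this mul quick mul quick mul quick mul three S three S three S three => this mul quick mul quick mul quick mul three mul quick mul three S three S three   [S -> mul quick mul]
this mul quick mul quick mul quick mul three mul quick mul three S three S three => this mul quick mul quick mul quick mul three mul quick mul three mul quick mul three S three   [S -> mul quick mul]
this mul quick mul quick mul quick mul three mul quick mul three mul quick mul three S three => this mul quick mul quick mul quick mul three mul quick mul three mul quick mul three mul quick mul three   [S -> mul quick mul]

S => S S three => S S three S three => S S three S three S three => S S three S three S three S three => this S quick S three S three S three S three => this mul quick mul quick S three S three S three S three => this mul quick mul quick mul quick mul three S three S three S three => this mul quick mul quick mul quick mul three mul quick mul three S three S three => this mul quick mul quick mul quick mul three mul quick mul three mul quick mul three S three => this mul quick mul quick mul quick mul three mul quick mul three mul quick mul three mul quick mul three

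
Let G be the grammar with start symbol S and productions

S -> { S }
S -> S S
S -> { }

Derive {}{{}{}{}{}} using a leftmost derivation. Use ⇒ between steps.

S⇒SS⇒{}S⇒{}{S}⇒{}{SS}⇒{}{SSS}⇒{}{SSSS}⇒{}{{}SSS}⇒{}{{}{}SS}⇒{}{{}{}{}S}⇒{}{{}{}{}{}}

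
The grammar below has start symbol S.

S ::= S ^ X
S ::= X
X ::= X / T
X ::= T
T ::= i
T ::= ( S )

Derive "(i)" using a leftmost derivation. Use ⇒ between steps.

S ⇒ X   [S ::= X]
X ⇒ T   [X ::= T]
T ⇒ (S)   [T ::= ( S )]
(S) ⇒ (X)   [S ::= X]
(X) ⇒ (T)   [X ::= T]
(T) ⇒ (i)   [T ::= i]

S ⇒ X ⇒ T ⇒ (S) ⇒ (X) ⇒ (T) ⇒ (i)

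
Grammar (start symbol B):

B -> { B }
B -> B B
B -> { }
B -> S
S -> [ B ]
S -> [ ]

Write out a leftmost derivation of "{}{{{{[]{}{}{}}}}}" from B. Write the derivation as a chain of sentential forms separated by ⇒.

B⇒BB⇒{}B⇒{}{B}⇒{}{{B}}⇒{}{{{B}}}⇒{}{{{{B}}}}⇒{}{{{{BB}}}}⇒{}{{{{BBB}}}}⇒{}{{{{BBBB}}}}⇒{}{{{{SBBB}}}}⇒{}{{{{[]BBB}}}}⇒{}{{{{[]{}BB}}}}⇒{}{{{{[]{}{}B}}}}⇒{}{{{{[]{}{}{}}}}}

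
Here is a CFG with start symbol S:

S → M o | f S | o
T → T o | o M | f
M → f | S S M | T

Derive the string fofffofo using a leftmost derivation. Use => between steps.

S=>Mo=>SSMo=>MoSMo=>foSMo=>fofSMo=>foffSMo=>foffMoMo=>fofffoMo=>fofffofo

S => Mo   [S → M o]
Mo => SSMo   [M → S S M]
SSMo => MoSMo   [S → M o]
MoSMo => foSMo   [M → f]
foSMo => fofSMo   [S → f S]
fofSMo => foffSMo   [S → f S]
foffSMo => foffMoMo   [S → M o]
foffMoMo => fofffoMo   [M → f]
fofffoMo => fofffofo   [M → f]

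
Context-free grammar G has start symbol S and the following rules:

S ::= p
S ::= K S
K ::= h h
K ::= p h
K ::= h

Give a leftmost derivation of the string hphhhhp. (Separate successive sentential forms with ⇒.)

S⇒KS⇒hS⇒hKS⇒hphS⇒hphKS⇒hphhhS⇒hphhhKS⇒hphhhhS⇒hphhhhp

S ⇒ KS   [S ::= K S]
KS ⇒ hS   [K ::= h]
hS ⇒ hKS   [S ::= K S]
hKS ⇒ hphS   [K ::= p h]
hphS ⇒ hphKS   [S ::= K S]
hphKS ⇒ hphhhS   [K ::= h h]
hphhhS ⇒ hphhhKS   [S ::= K S]
hphhhKS ⇒ hphhhhS   [K ::= h]
hphhhhS ⇒ hphhhhp   [S ::= p]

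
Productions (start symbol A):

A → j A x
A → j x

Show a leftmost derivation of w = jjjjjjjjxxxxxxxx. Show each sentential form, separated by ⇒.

A ⇒ jAx ⇒ jjAxx ⇒ jjjAxxx ⇒ jjjjAxxxx ⇒ jjjjjAxxxxx ⇒ jjjjjjAxxxxxx ⇒ jjjjjjjAxxxxxxx ⇒ jjjjjjjjxxxxxxxx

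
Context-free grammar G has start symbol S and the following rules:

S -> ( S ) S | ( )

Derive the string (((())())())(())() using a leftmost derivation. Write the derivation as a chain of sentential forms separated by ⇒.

S ⇒ (S)S ⇒ ((S)S)S ⇒ (((S)S)S)S ⇒ (((())S)S)S ⇒ (((())())S)S ⇒ (((())())())S ⇒ (((())())())(S)S ⇒ (((())())())(())S ⇒ (((())())())(())()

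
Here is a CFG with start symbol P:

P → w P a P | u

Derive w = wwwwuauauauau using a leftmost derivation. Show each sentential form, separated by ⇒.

P⇒wPaP⇒wwPaPaP⇒wwwPaPaPaP⇒wwwwPaPaPaPaP⇒wwwwuaPaPaPaP⇒wwwwuauaPaPaP⇒wwwwuauauaPaP⇒wwwwuauauauaP⇒wwwwuauauauau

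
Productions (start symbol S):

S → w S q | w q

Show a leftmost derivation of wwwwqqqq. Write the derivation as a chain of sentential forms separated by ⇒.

S ⇒ wSq ⇒ wwSqq ⇒ wwwSqqq ⇒ wwwwqqqq

S ⇒ wSq   [S → w S q]
wSq ⇒ wwSqq   [S → w S q]
wwSqq ⇒ wwwSqqq   [S → w S q]
wwwSqqq ⇒ wwwwqqqq   [S → w q]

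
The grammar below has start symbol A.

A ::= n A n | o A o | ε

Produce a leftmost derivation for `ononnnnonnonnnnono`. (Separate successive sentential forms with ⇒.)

A ⇒ oAo ⇒ onAno ⇒ onoAono ⇒ ononAnono ⇒ ononnAnnono ⇒ ononnnAnnnono ⇒ ononnnnAnnnnono ⇒ ononnnnoAonnnnono ⇒ ononnnnonAnonnnnono ⇒ ononnnnonnonnnnono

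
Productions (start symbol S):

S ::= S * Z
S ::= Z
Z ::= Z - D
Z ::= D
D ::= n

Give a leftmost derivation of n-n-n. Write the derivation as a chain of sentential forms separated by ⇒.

S ⇒ Z ⇒ Z-D ⇒ Z-D-D ⇒ D-D-D ⇒ n-D-D ⇒ n-n-D ⇒ n-n-n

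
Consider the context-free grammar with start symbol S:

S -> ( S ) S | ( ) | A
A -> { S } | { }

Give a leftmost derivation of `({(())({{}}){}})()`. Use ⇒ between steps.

S⇒(S)S⇒(A)S⇒({S})S⇒({(S)S})S⇒({(())S})S⇒({(())(S)S})S⇒({(())(A)S})S⇒({(())({S})S})S⇒({(())({A})S})S⇒({(())({{}})S})S⇒({(())({{}})A})S⇒({(())({{}}){}})S⇒({(())({{}}){}})()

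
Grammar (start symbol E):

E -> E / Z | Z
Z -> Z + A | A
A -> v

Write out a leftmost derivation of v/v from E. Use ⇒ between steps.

E⇒E/Z⇒Z/Z⇒A/Z⇒v/Z⇒v/A⇒v/v

E ⇒ E/Z   [E -> E / Z]
E/Z ⇒ Z/Z   [E -> Z]
Z/Z ⇒ A/Z   [Z -> A]
A/Z ⇒ v/Z   [A -> v]
v/Z ⇒ v/A   [Z -> A]
v/A ⇒ v/v   [A -> v]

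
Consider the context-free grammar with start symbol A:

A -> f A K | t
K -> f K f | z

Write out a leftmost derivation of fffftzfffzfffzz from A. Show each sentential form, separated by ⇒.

A ⇒ fAK ⇒ ffAKK ⇒ fffAKKK ⇒ ffffAKKKK ⇒ fffftKKKK ⇒ fffftzKKK ⇒ fffftzfKfKK ⇒ fffftzffKffKK ⇒ fffftzfffKfffKK ⇒ fffftzfffzfffKK ⇒ fffftzfffzfffzK ⇒ fffftzfffzfffzz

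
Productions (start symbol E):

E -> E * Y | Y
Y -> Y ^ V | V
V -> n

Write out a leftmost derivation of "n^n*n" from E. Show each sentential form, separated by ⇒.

E ⇒ E*Y   [E -> E * Y]
E*Y ⇒ Y*Y   [E -> Y]
Y*Y ⇒ Y^V*Y   [Y -> Y ^ V]
Y^V*Y ⇒ V^V*Y   [Y -> V]
V^V*Y ⇒ n^V*Y   [V -> n]
n^V*Y ⇒ n^n*Y   [V -> n]
n^n*Y ⇒ n^n*V   [Y -> V]
n^n*V ⇒ n^n*n   [V -> n]

E⇒E*Y⇒Y*Y⇒Y^V*Y⇒V^V*Y⇒n^V*Y⇒n^n*Y⇒n^n*V⇒n^n*n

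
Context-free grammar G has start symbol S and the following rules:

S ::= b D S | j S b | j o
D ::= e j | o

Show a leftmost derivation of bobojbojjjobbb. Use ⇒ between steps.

S⇒bDS⇒boS⇒bobDS⇒boboS⇒bobojSb⇒bobojbDSb⇒bobojboSb⇒bobojbojSbb⇒bobojbojjSbbb⇒bobojbojjjobbb

S ⇒ bDS   [S ::= b D S]
bDS ⇒ boS   [D ::= o]
boS ⇒ bobDS   [S ::= b D S]
bobDS ⇒ boboS   [D ::= o]
boboS ⇒ bobojSb   [S ::= j S b]
bobojSb ⇒ bobojbDSb   [S ::= b D S]
bobojbDSb ⇒ bobojboSb   [D ::= o]
bobojboSb ⇒ bobojbojSbb   [S ::= j S b]
bobojbojSbb ⇒ bobojbojjSbbb   [S ::= j S b]
bobojbojjSbbb ⇒ bobojbojjjobbb   [S ::= j o]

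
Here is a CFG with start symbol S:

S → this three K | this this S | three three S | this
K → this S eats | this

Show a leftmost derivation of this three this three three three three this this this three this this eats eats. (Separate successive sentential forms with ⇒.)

S ⇒ this three K ⇒ this three this S eats ⇒ this three this three three S eats ⇒ this three this three three three three S eats ⇒ this three this three three three three this this S eats ⇒ this three this three three three three this this this three K eats ⇒ this three this three three three three this this this three this S eats eats ⇒ this three this three three three three this this this three this this eats eats

S ⇒ this three K   [S → this three K]
this three K ⇒ this three this S eats   [K → this S eats]
this three this S eats ⇒ this three this three three S eats   [S → three three S]
this three this three three S eats ⇒ this three this three three three three S eats   [S → three three S]
this three this three three three three S eats ⇒ this three this three three three three this this S eats   [S → this this S]
this three this three three three three this this S eats ⇒ this three this three three three three this this this three K eats   [S → this three K]
this three this three three three three this this this three K eats ⇒ this three this three three three three this this this three this S eats eats   [K → this S eats]
this three this three three three three this this this three this S eats eats ⇒ this three this three three three three this this this three this this eats eats   [S → this]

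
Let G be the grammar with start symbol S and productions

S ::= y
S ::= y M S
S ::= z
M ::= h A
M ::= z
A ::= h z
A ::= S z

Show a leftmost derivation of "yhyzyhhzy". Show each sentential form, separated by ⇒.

S ⇒ yMS   [S ::= y M S]
yMS ⇒ yhAS   [M ::= h A]
yhAS ⇒ yhSzS   [A ::= S z]
yhSzS ⇒ yhyzS   [S ::= y]
yhyzS ⇒ yhyzyMS   [S ::= y M S]
yhyzyMS ⇒ yhyzyhAS   [M ::= h A]
yhyzyhAS ⇒ yhyzyhhzS   [A ::= h z]
yhyzyhhzS ⇒ yhyzyhhzy   [S ::= y]

S⇒yMS⇒yhAS⇒yhSzS⇒yhyzS⇒yhyzyMS⇒yhyzyhAS⇒yhyzyhhzS⇒yhyzyhhzy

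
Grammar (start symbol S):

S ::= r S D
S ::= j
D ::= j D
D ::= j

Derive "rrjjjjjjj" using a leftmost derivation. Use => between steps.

S => rSD => rrSDD => rrjDD => rrjjDD => rrjjjDD => rrjjjjDD => rrjjjjjD => rrjjjjjjD => rrjjjjjjj

S => rSD   [S ::= r S D]
rSD => rrSDD   [S ::= r S D]
rrSDD => rrjDD   [S ::= j]
rrjDD => rrjjDD   [D ::= j D]
rrjjDD => rrjjjDD   [D ::= j D]
rrjjjDD => rrjjjjDD   [D ::= j D]
rrjjjjDD => rrjjjjjD   [D ::= j]
rrjjjjjD => rrjjjjjjD   [D ::= j D]
rrjjjjjjD => rrjjjjjjj   [D ::= j]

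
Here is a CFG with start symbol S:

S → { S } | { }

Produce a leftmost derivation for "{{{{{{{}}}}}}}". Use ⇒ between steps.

S ⇒ {S}   [S → { S }]
{S} ⇒ {{S}}   [S → { S }]
{{S}} ⇒ {{{S}}}   [S → { S }]
{{{S}}} ⇒ {{{{S}}}}   [S → { S }]
{{{{S}}}} ⇒ {{{{{S}}}}}   [S → { S }]
{{{{{S}}}}} ⇒ {{{{{{S}}}}}}   [S → { S }]
{{{{{{S}}}}}} ⇒ {{{{{{{}}}}}}}   [S → { }]

S⇒{S}⇒{{S}}⇒{{{S}}}⇒{{{{S}}}}⇒{{{{{S}}}}}⇒{{{{{{S}}}}}}⇒{{{{{{{}}}}}}}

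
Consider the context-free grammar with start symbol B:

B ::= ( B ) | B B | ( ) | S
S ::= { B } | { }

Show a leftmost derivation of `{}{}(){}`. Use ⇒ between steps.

B⇒BB⇒BBB⇒BBBB⇒SBBB⇒{}BBB⇒{}SBB⇒{}{}BB⇒{}{}()B⇒{}{}()S⇒{}{}(){}

B ⇒ BB   [B ::= B B]
BB ⇒ BBB   [B ::= B B]
BBB ⇒ BBBB   [B ::= B B]
BBBB ⇒ SBBB   [B ::= S]
SBBB ⇒ {}BBB   [S ::= { }]
{}BBB ⇒ {}SBB   [B ::= S]
{}SBB ⇒ {}{}BB   [S ::= { }]
{}{}BB ⇒ {}{}()B   [B ::= ( )]
{}{}()B ⇒ {}{}()S   [B ::= S]
{}{}()S ⇒ {}{}(){}   [S ::= { }]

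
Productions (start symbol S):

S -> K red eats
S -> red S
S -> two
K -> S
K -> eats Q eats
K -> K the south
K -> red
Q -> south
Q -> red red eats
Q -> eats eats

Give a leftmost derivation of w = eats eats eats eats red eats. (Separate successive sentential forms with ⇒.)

S ⇒ K red eats ⇒ eats Q eats red eats ⇒ eats eats eats eats red eats

S ⇒ K red eats   [S -> K red eats]
K red eats ⇒ eats Q eats red eats   [K -> eats Q eats]
eats Q eats red eats ⇒ eats eats eats eats red eats   [Q -> eats eats]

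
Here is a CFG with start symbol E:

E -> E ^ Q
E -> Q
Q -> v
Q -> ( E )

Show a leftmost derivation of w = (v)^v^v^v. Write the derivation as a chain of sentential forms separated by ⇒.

E⇒E^Q⇒E^Q^Q⇒E^Q^Q^Q⇒Q^Q^Q^Q⇒(E)^Q^Q^Q⇒(Q)^Q^Q^Q⇒(v)^Q^Q^Q⇒(v)^v^Q^Q⇒(v)^v^v^Q⇒(v)^v^v^v

E ⇒ E^Q   [E -> E ^ Q]
E^Q ⇒ E^Q^Q   [E -> E ^ Q]
E^Q^Q ⇒ E^Q^Q^Q   [E -> E ^ Q]
E^Q^Q^Q ⇒ Q^Q^Q^Q   [E -> Q]
Q^Q^Q^Q ⇒ (E)^Q^Q^Q   [Q -> ( E )]
(E)^Q^Q^Q ⇒ (Q)^Q^Q^Q   [E -> Q]
(Q)^Q^Q^Q ⇒ (v)^Q^Q^Q   [Q -> v]
(v)^Q^Q^Q ⇒ (v)^v^Q^Q   [Q -> v]
(v)^v^Q^Q ⇒ (v)^v^v^Q   [Q -> v]
(v)^v^v^Q ⇒ (v)^v^v^v   [Q -> v]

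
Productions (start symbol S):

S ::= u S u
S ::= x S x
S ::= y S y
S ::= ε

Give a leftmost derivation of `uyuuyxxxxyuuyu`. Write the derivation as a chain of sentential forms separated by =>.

S => uSu => uySyu => uyuSuyu => uyuuSuuyu => uyuuySyuuyu => uyuuyxSxyuuyu => uyuuyxxSxxyuuyu => uyuuyxxxxyuuyu

S => uSu   [S ::= u S u]
uSu => uySyu   [S ::= y S y]
uySyu => uyuSuyu   [S ::= u S u]
uyuSuyu => uyuuSuuyu   [S ::= u S u]
uyuuSuuyu => uyuuySyuuyu   [S ::= y S y]
uyuuySyuuyu => uyuuyxSxyuuyu   [S ::= x S x]
uyuuyxSxyuuyu => uyuuyxxSxxyuuyu   [S ::= x S x]
uyuuyxxSxxyuuyu => uyuuyxxxxyuuyu   [S ::= ε]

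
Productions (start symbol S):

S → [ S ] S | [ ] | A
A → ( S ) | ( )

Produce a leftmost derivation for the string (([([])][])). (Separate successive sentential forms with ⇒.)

S ⇒ A   [S → A]
A ⇒ (S)   [A → ( S )]
(S) ⇒ (A)   [S → A]
(A) ⇒ ((S))   [A → ( S )]
((S)) ⇒ (([S]S))   [S → [ S ] S]
(([S]S)) ⇒ (([A]S))   [S → A]
(([A]S)) ⇒ (([(S)]S))   [A → ( S )]
(([(S)]S)) ⇒ (([([])]S))   [S → [ ]]
(([([])]S)) ⇒ (([([])][]))   [S → [ ]]

S ⇒ A ⇒ (S) ⇒ (A) ⇒ ((S)) ⇒ (([S]S)) ⇒ (([A]S)) ⇒ (([(S)]S)) ⇒ (([([])]S)) ⇒ (([([])][]))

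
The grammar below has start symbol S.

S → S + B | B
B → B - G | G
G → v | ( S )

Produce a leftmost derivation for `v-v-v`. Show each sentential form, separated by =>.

S=>B=>B-G=>B-G-G=>G-G-G=>v-G-G=>v-v-G=>v-v-v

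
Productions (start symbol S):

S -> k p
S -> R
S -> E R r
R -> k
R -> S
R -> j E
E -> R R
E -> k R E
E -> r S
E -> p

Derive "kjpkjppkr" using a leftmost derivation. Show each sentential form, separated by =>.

S=>ERr=>kRERr=>kjEERr=>kjpERr=>kjpkRERr=>kjpkjEERr=>kjpkjpERr=>kjpkjppRr=>kjpkjppkr

S => ERr   [S -> E R r]
ERr => kRERr   [E -> k R E]
kRERr => kjEERr   [R -> j E]
kjEERr => kjpERr   [E -> p]
kjpERr => kjpkRERr   [E -> k R E]
kjpkRERr => kjpkjEERr   [R -> j E]
kjpkjEERr => kjpkjpERr   [E -> p]
kjpkjpERr => kjpkjppRr   [E -> p]
kjpkjppRr => kjpkjppkr   [R -> k]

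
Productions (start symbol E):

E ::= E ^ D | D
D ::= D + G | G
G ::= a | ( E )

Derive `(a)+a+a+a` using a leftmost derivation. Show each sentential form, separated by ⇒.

E ⇒ D   [E ::= D]
D ⇒ D+G   [D ::= D + G]
D+G ⇒ D+G+G   [D ::= D + G]
D+G+G ⇒ D+G+G+G   [D ::= D + G]
D+G+G+G ⇒ G+G+G+G   [D ::= G]
G+G+G+G ⇒ (E)+G+G+G   [G ::= ( E )]
(E)+G+G+G ⇒ (D)+G+G+G   [E ::= D]
(D)+G+G+G ⇒ (G)+G+G+G   [D ::= G]
(G)+G+G+G ⇒ (a)+G+G+G   [G ::= a]
(a)+G+G+G ⇒ (a)+a+G+G   [G ::= a]
(a)+a+G+G ⇒ (a)+a+a+G   [G ::= a]
(a)+a+a+G ⇒ (a)+a+a+a   [G ::= a]

E ⇒ D ⇒ D+G ⇒ D+G+G ⇒ D+G+G+G ⇒ G+G+G+G ⇒ (E)+G+G+G ⇒ (D)+G+G+G ⇒ (G)+G+G+G ⇒ (a)+G+G+G ⇒ (a)+a+G+G ⇒ (a)+a+a+G ⇒ (a)+a+a+a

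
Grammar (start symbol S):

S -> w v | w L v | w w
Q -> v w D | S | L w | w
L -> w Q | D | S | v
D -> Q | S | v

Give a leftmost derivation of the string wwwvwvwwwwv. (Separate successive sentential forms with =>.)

S=>wLv=>wwQv=>wwLwv=>wwwQwv=>wwwvwDwv=>wwwvwQwv=>wwwvwvwDwv=>wwwvwvwQwv=>wwwvwvwLwwv=>wwwvwvwDwwv=>wwwvwvwQwwv=>wwwvwvwwwwv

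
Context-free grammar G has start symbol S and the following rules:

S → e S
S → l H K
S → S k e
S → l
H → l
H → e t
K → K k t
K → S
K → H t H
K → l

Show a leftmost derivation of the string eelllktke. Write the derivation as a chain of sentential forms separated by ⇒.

S⇒eS⇒eeS⇒eeSke⇒eelHKke⇒eellKke⇒eellKktke⇒eelllktke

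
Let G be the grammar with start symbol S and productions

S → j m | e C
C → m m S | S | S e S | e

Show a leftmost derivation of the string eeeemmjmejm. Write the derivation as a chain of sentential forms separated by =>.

S=>eC=>eS=>eeC=>eeSeS=>eeeCeS=>eeeSeS=>eeeeCeS=>eeeemmSeS=>eeeemmjmeS=>eeeemmjmejm

S => eC   [S → e C]
eC => eS   [C → S]
eS => eeC   [S → e C]
eeC => eeSeS   [C → S e S]
eeSeS => eeeCeS   [S → e C]
eeeCeS => eeeSeS   [C → S]
eeeSeS => eeeeCeS   [S → e C]
eeeeCeS => eeeemmSeS   [C → m m S]
eeeemmSeS => eeeemmjmeS   [S → j m]
eeeemmjmeS => eeeemmjmejm   [S → j m]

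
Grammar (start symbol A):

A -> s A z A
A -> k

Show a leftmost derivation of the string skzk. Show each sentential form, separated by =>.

A=>sAzA=>skzA=>skzk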